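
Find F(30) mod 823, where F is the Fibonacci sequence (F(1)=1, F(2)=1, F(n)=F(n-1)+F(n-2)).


F(k) mod 823 for k=1..30:
1, 1, 2, 3, 5, 8, 13, 21, 34, 55, 89, 144, 233, 377, 610, 164, 774, 115, 66, 181, 247, 428, 675, 280, 132, 412, 544, 133, 677, 810
F(30) mod 823 = 810


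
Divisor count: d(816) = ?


816 = 2^4 × 3^1 × 17^1
d(816) = (4+1) × (1+1) × (1+1) = 20

20 divisors


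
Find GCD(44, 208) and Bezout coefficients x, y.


Tabular extended Euclidean (each row: r = 44*s + 208*t):
r=44, s=1, t=0
r=208, s=0, t=1
q=0: r=44, s=1, t=0   [44*(1) + 208*(0) = 44]
q=4: r=32, s=-4, t=1   [44*(-4) + 208*(1) = 32]
q=1: r=12, s=5, t=-1   [44*(5) + 208*(-1) = 12]
q=2: r=8, s=-14, t=3   [44*(-14) + 208*(3) = 8]
q=1: r=4, s=19, t=-4   [44*(19) + 208*(-4) = 4]
q=2: r=0, s=-52, t=11   [44*(-52) + 208*(11) = 0]
GCD = 4; from the row with r=4: x=19, y=-4
Check: 44*(19) + 208*(-4) = 836 - 832 = 4

GCD = 4, x = 19, y = -4


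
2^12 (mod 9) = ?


2^1 mod 9 = 2
2^2 mod 9 = 4
2^3 mod 9 = 8
2^4 mod 9 = 7
2^5 mod 9 = 5
2^6 mod 9 = 1
2^7 mod 9 = 2
2^8 mod 9 = 4
2^9 mod 9 = 8
2^10 mod 9 = 7
2^11 mod 9 = 5
2^12 mod 9 = 1


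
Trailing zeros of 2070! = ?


floor(2070/5) = 414
floor(2070/25) = 82
floor(2070/125) = 16
floor(2070/625) = 3
Total = 515

515 trailing zeros


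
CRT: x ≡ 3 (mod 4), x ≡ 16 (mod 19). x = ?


M = 4*19 = 76
M1 = M/4 = 19, M2 = M/19 = 4
M1^(-1) mod 4 = 3, M2^(-1) mod 19 = 5
x = 3*19*3 + 16*4*5 = 491
491 mod 76 = 35
Check: 35 mod 4 = 3 ✓, 35 mod 19 = 16 ✓

x ≡ 35 (mod 76)


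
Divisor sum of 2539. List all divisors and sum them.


Divisors of 2539: 1, 2539
Sum = 1 + 2539 = 2540

σ(2539) = 2540


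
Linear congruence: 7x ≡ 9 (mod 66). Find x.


GCD(7, 66) = 1, unique solution
a^(-1) mod 66 = 19
x = 19 * 9 mod 66 = 39

x ≡ 39 (mod 66)


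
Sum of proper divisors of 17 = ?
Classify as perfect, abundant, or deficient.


Proper divisors: 1
Sum = 1 = 1
1 < 17 → deficient

s(17) = 1 (deficient)


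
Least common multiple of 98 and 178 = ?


GCD(98, 178) = 2
LCM = 98*178/2 = 17444/2 = 8722

LCM = 8722


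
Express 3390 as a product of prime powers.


3390 / 2 = 1695
1695 / 3 = 565
565 / 5 = 113
113 / 113 = 1
3390 = 2 × 3 × 5 × 113


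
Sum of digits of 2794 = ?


2 + 7 + 9 + 4 = 22


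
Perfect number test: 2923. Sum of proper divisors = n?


Proper divisors of 2923: 1, 37, 79
Sum = 1 + 37 + 79 = 117

No, 2923 is not perfect (117 ≠ 2923)


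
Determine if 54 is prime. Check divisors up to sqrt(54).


54 / 2 = 27 (exact division)
54 is NOT prime.

No, 54 is not prime


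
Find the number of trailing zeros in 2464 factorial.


floor(2464/5) = 492
floor(2464/25) = 98
floor(2464/125) = 19
floor(2464/625) = 3
Total = 612

612 trailing zeros


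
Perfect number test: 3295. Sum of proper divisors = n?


Proper divisors of 3295: 1, 5, 659
Sum = 1 + 5 + 659 = 665

No, 3295 is not perfect (665 ≠ 3295)


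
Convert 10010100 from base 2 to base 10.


10010100 (base 2) = 148 (decimal)
148 (decimal) = 148 (base 10)


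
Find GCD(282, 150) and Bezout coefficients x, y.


Tabular extended Euclidean (each row: r = 282*s + 150*t):
r=282, s=1, t=0
r=150, s=0, t=1
q=1: r=132, s=1, t=-1   [282*(1) + 150*(-1) = 132]
q=1: r=18, s=-1, t=2   [282*(-1) + 150*(2) = 18]
q=7: r=6, s=8, t=-15   [282*(8) + 150*(-15) = 6]
q=3: r=0, s=-25, t=47   [282*(-25) + 150*(47) = 0]
GCD = 6; from the row with r=6: x=8, y=-15
Check: 282*(8) + 150*(-15) = 2256 - 2250 = 6

GCD = 6, x = 8, y = -15


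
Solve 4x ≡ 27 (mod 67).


GCD(4, 67) = 1, unique solution
a^(-1) mod 67 = 17
x = 17 * 27 mod 67 = 57

x ≡ 57 (mod 67)


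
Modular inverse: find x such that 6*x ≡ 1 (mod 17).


Use the extended Euclidean algorithm on (17, 6); each row r = 17*s + 6*t:
r=17, s=1, t=0
r=6, s=0, t=1
q=2: r=5, s=1, t=-2   [17*(1) + 6*(-2) = 5]
q=1: r=1, s=-1, t=3   [17*(-1) + 6*(3) = 1]
q=5: r=0, s=6, t=-17   [17*(6) + 6*(-17) = 0]
GCD = 1 with t = 3, so 6*(3) ≡ 1 (mod 17)
Inverse = 3 mod 17 = 3
Check: 6 * 3 = 18 ≡ 1 (mod 17)

6^(-1) ≡ 3 (mod 17)


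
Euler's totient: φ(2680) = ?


2680 = 2^3 × 5 × 67
Prime factors: 2, 5, 67
φ(2680) = 2680 × (1-1/2) × (1-1/5) × (1-1/67)
= 2680 × 1/2 × 4/5 × 66/67 = 1056

φ(2680) = 1056


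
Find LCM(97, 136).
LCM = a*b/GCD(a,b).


GCD(97, 136) = 1
LCM = 97*136/1 = 13192/1 = 13192

LCM = 13192


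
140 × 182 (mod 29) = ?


140 × 182 = 25480
25480 mod 29 = 18


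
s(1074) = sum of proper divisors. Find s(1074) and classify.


Proper divisors: 1, 2, 3, 6, 179, 358, 537
Sum = 1 + 2 + 3 + 6 + 179 + 358 + 537 = 1086
1086 > 1074 → abundant

s(1074) = 1086 (abundant)


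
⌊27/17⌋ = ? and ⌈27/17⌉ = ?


27/17 = 1.5882
floor = 1
ceil = 2

floor = 1, ceil = 2


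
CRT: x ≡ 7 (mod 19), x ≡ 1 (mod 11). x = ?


M = 19*11 = 209
M1 = M/19 = 11, M2 = M/11 = 19
M1^(-1) mod 19 = 7, M2^(-1) mod 11 = 7
x = 7*11*7 + 1*19*7 = 672
672 mod 209 = 45
Check: 45 mod 19 = 7 ✓, 45 mod 11 = 1 ✓

x ≡ 45 (mod 209)


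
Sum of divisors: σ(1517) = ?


Divisors of 1517: 1, 37, 41, 1517
Sum = 1 + 37 + 41 + 1517 = 1596

σ(1517) = 1596


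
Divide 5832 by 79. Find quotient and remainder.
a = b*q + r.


5832 = 79 * 73 + 65
Check: 5767 + 65 = 5832

q = 73, r = 65


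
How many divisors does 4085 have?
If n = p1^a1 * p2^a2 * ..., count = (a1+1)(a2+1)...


4085 = 5^1 × 19^1 × 43^1
d(4085) = (1+1) × (1+1) × (1+1) = 8

8 divisors


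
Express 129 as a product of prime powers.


129 / 3 = 43
43 / 43 = 1
129 = 3 × 43


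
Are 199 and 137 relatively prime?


Euclidean algorithm:
199 = 1 * 137 + 62
137 = 2 * 62 + 13
62 = 4 * 13 + 10
13 = 1 * 10 + 3
10 = 3 * 3 + 1
3 = 3 * 1 + 0
GCD(199, 137) = 1

Yes, coprime (GCD = 1)


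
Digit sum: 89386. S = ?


8 + 9 + 3 + 8 + 6 = 34


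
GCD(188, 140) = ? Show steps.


188 = 1 * 140 + 48
140 = 2 * 48 + 44
48 = 1 * 44 + 4
44 = 11 * 4 + 0
GCD = 4


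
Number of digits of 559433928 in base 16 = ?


559433928 in base 16 = 215848C8
Number of digits = 8

8 digits (base 16)


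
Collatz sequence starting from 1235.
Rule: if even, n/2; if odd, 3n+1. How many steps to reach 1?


1235 → 3706 → 1853 → 5560 → 2780 → 1390 → 695 → 2086 → 1043 → 3130 → 1565 → 4696 → 2348 → 1174 → 587 → 1762 → 881 → 2644 → 1322 → 661 → 1984 → 992 → 496 → 248 → 124 → 62 → 31 → 94 → 47 → 142 → 71 → 214 → 107 → 322 → 161 → 484 → 242 → 121 → 364 → 182 → 91 → 274 → 137 → 412 → 206 → 103 → 310 → 155 → 466 → 233 → 700 → 350 → 175 → 526 → 263 → 790 → 395 → 1186 → 593 → 1780 → 890 → 445 → 1336 → 668 → 334 → 167 → 502 → 251 → 754 → 377 → 1132 → 566 → 283 → 850 → 425 → 1276 → 638 → 319 → 958 → 479 → 1438 → 719 → 2158 → 1079 → 3238 → 1619 → 4858 → 2429 → 7288 → 3644 → 1822 → 911 → 2734 → 1367 → 4102 → 2051 → 6154 → 3077 → 9232 → 4616 → 2308 → 1154 → 577 → 1732 → 866 → 433 → 1300 → 650 → 325 → 976 → 488 → 244 → 122 → 61 → 184 → 92 → 46 → 23 → 70 → 35 → 106 → 53 → 160 → 80 → 40 → 20 → 10 → 5 → 16 → 8 → 4 → 2 → 1
Total steps = 132

132 steps


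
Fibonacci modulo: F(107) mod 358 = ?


F(k) mod 358 for k=1..107:
1, 1, 2, 3, 5, 8, 13, 21, 34, 55, 89, 144, 233, 19, 252, 271, 165, 78, 243, 321, 206, 169, 17, 186, 203, 31, 234, 265, 141, 48, 189, 237, 68, 305, 15, 320, 335, 297, 274, 213, 129, 342, 113, 97, 210, 307, 159, 108, 267, 17, 284, 301, 227, 170, 39, 209, 248, 99, 347, 88, 77, 165, 242, 49, 291, 340, 273, 255, 170, 67, 237, 304, 183, 129, 312, 83, 37, 120, 157, 277, 76, 353, 71, 66, 137, 203, 340, 185, 167, 352, 161, 155, 316, 113, 71, 184, 255, 81, 336, 59, 37, 96, 133, 229, 4, 233, 237
F(107) mod 358 = 237


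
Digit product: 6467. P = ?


6 × 4 × 6 × 7 = 1008


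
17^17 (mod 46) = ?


17^1 mod 46 = 17
17^2 mod 46 = 13
17^3 mod 46 = 37
17^4 mod 46 = 31
17^5 mod 46 = 21
17^6 mod 46 = 35
17^7 mod 46 = 43
17^8 mod 46 = 41
17^9 mod 46 = 7
17^10 mod 46 = 27
17^11 mod 46 = 45
17^12 mod 46 = 29
17^13 mod 46 = 33
17^14 mod 46 = 9
17^15 mod 46 = 15
17^16 mod 46 = 25
17^17 mod 46 = 11


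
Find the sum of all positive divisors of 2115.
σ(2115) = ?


Divisors of 2115: 1, 3, 5, 9, 15, 45, 47, 141, 235, 423, 705, 2115
Sum = 1 + 3 + 5 + 9 + 15 + 45 + 47 + 141 + 235 + 423 + 705 + 2115 = 3744

σ(2115) = 3744


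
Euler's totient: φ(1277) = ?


1277 = 1277
Prime factors: 1277
φ(1277) = 1277 × (1-1/1277)
= 1277 × 1276/1277 = 1276

φ(1277) = 1276


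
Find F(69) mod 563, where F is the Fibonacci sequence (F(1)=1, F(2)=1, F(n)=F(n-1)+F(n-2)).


F(k) mod 563 for k=1..69:
1, 1, 2, 3, 5, 8, 13, 21, 34, 55, 89, 144, 233, 377, 47, 424, 471, 332, 240, 9, 249, 258, 507, 202, 146, 348, 494, 279, 210, 489, 136, 62, 198, 260, 458, 155, 50, 205, 255, 460, 152, 49, 201, 250, 451, 138, 26, 164, 190, 354, 544, 335, 316, 88, 404, 492, 333, 262, 32, 294, 326, 57, 383, 440, 260, 137, 397, 534, 368
F(69) mod 563 = 368


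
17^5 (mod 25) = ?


17^1 mod 25 = 17
17^2 mod 25 = 14
17^3 mod 25 = 13
17^4 mod 25 = 21
17^5 mod 25 = 7


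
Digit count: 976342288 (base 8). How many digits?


976342288 in base 8 = 7214346420
Number of digits = 10

10 digits (base 8)


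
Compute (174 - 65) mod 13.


174 - 65 = 109
109 mod 13 = 5


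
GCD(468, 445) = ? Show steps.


468 = 1 * 445 + 23
445 = 19 * 23 + 8
23 = 2 * 8 + 7
8 = 1 * 7 + 1
7 = 7 * 1 + 0
GCD = 1


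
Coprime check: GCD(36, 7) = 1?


Euclidean algorithm:
36 = 5 * 7 + 1
7 = 7 * 1 + 0
GCD(36, 7) = 1

Yes, coprime (GCD = 1)


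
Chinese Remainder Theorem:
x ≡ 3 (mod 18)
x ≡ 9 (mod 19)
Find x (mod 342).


M = 18*19 = 342
M1 = M/18 = 19, M2 = M/19 = 18
M1^(-1) mod 18 = 1, M2^(-1) mod 19 = 18
x = 3*19*1 + 9*18*18 = 2973
2973 mod 342 = 237
Check: 237 mod 18 = 3 ✓, 237 mod 19 = 9 ✓

x ≡ 237 (mod 342)


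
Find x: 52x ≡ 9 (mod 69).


GCD(52, 69) = 1, unique solution
a^(-1) mod 69 = 4
x = 4 * 9 mod 69 = 36

x ≡ 36 (mod 69)


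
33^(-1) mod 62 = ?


Use the extended Euclidean algorithm on (62, 33); each row r = 62*s + 33*t:
r=62, s=1, t=0
r=33, s=0, t=1
q=1: r=29, s=1, t=-1   [62*(1) + 33*(-1) = 29]
q=1: r=4, s=-1, t=2   [62*(-1) + 33*(2) = 4]
q=7: r=1, s=8, t=-15   [62*(8) + 33*(-15) = 1]
q=4: r=0, s=-33, t=62   [62*(-33) + 33*(62) = 0]
GCD = 1 with t = -15, so 33*(-15) ≡ 1 (mod 62)
Inverse = -15 mod 62 = 47
Check: 33 * 47 = 1551 ≡ 1 (mod 62)

33^(-1) ≡ 47 (mod 62)


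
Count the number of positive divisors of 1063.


1063 = 1063^1
d(1063) = (1+1) = 2

2 divisors


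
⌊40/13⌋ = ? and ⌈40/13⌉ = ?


40/13 = 3.0769
floor = 3
ceil = 4

floor = 3, ceil = 4


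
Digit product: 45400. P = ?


4 × 5 × 4 × 0 × 0 = 0


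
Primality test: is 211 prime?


Check divisors up to sqrt(211) = 14.5258
No divisors found.
211 is prime.

Yes, 211 is prime


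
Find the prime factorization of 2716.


2716 / 2 = 1358
1358 / 2 = 679
679 / 7 = 97
97 / 97 = 1
2716 = 2^2 × 7 × 97


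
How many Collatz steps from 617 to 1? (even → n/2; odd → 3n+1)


617 → 1852 → 926 → 463 → 1390 → 695 → 2086 → 1043 → 3130 → 1565 → 4696 → 2348 → 1174 → 587 → 1762 → 881 → 2644 → 1322 → 661 → 1984 → 992 → 496 → 248 → 124 → 62 → 31 → 94 → 47 → 142 → 71 → 214 → 107 → 322 → 161 → 484 → 242 → 121 → 364 → 182 → 91 → 274 → 137 → 412 → 206 → 103 → 310 → 155 → 466 → 233 → 700 → 350 → 175 → 526 → 263 → 790 → 395 → 1186 → 593 → 1780 → 890 → 445 → 1336 → 668 → 334 → 167 → 502 → 251 → 754 → 377 → 1132 → 566 → 283 → 850 → 425 → 1276 → 638 → 319 → 958 → 479 → 1438 → 719 → 2158 → 1079 → 3238 → 1619 → 4858 → 2429 → 7288 → 3644 → 1822 → 911 → 2734 → 1367 → 4102 → 2051 → 6154 → 3077 → 9232 → 4616 → 2308 → 1154 → 577 → 1732 → 866 → 433 → 1300 → 650 → 325 → 976 → 488 → 244 → 122 → 61 → 184 → 92 → 46 → 23 → 70 → 35 → 106 → 53 → 160 → 80 → 40 → 20 → 10 → 5 → 16 → 8 → 4 → 2 → 1
Total steps = 131

131 steps


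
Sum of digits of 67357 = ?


6 + 7 + 3 + 5 + 7 = 28


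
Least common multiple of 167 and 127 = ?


GCD(167, 127) = 1
LCM = 167*127/1 = 21209/1 = 21209

LCM = 21209


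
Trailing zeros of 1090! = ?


floor(1090/5) = 218
floor(1090/25) = 43
floor(1090/125) = 8
floor(1090/625) = 1
Total = 270

270 trailing zeros


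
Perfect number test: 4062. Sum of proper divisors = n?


Proper divisors of 4062: 1, 2, 3, 6, 677, 1354, 2031
Sum = 1 + 2 + 3 + 6 + 677 + 1354 + 2031 = 4074

No, 4062 is not perfect (4074 ≠ 4062)


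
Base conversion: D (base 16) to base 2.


D (base 16) = 13 (decimal)
13 (decimal) = 1101 (base 2)


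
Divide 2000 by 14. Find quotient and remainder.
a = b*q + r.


2000 = 14 * 142 + 12
Check: 1988 + 12 = 2000

q = 142, r = 12


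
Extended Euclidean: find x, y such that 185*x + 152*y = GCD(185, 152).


Tabular extended Euclidean (each row: r = 185*s + 152*t):
r=185, s=1, t=0
r=152, s=0, t=1
q=1: r=33, s=1, t=-1   [185*(1) + 152*(-1) = 33]
q=4: r=20, s=-4, t=5   [185*(-4) + 152*(5) = 20]
q=1: r=13, s=5, t=-6   [185*(5) + 152*(-6) = 13]
q=1: r=7, s=-9, t=11   [185*(-9) + 152*(11) = 7]
q=1: r=6, s=14, t=-17   [185*(14) + 152*(-17) = 6]
q=1: r=1, s=-23, t=28   [185*(-23) + 152*(28) = 1]
q=6: r=0, s=152, t=-185   [185*(152) + 152*(-185) = 0]
GCD = 1; from the row with r=1: x=-23, y=28
Check: 185*(-23) + 152*(28) = -4255 + 4256 = 1

GCD = 1, x = -23, y = 28


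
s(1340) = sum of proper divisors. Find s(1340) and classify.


Proper divisors: 1, 2, 4, 5, 10, 20, 67, 134, 268, 335, 670
Sum = 1 + 2 + 4 + 5 + 10 + 20 + 67 + 134 + 268 + 335 + 670 = 1516
1516 > 1340 → abundant

s(1340) = 1516 (abundant)


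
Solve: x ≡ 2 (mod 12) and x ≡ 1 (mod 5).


M = 12*5 = 60
M1 = M/12 = 5, M2 = M/5 = 12
M1^(-1) mod 12 = 5, M2^(-1) mod 5 = 3
x = 2*5*5 + 1*12*3 = 86
86 mod 60 = 26
Check: 26 mod 12 = 2 ✓, 26 mod 5 = 1 ✓

x ≡ 26 (mod 60)


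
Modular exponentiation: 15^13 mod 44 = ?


15^1 mod 44 = 15
15^2 mod 44 = 5
15^3 mod 44 = 31
15^4 mod 44 = 25
15^5 mod 44 = 23
15^6 mod 44 = 37
15^7 mod 44 = 27
15^8 mod 44 = 9
15^9 mod 44 = 3
15^10 mod 44 = 1
15^11 mod 44 = 15
15^12 mod 44 = 5
15^13 mod 44 = 31


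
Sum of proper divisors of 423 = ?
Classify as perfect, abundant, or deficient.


Proper divisors: 1, 3, 9, 47, 141
Sum = 1 + 3 + 9 + 47 + 141 = 201
201 < 423 → deficient

s(423) = 201 (deficient)


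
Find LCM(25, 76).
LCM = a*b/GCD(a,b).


GCD(25, 76) = 1
LCM = 25*76/1 = 1900/1 = 1900

LCM = 1900


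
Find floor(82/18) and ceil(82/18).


82/18 = 4.5556
floor = 4
ceil = 5

floor = 4, ceil = 5


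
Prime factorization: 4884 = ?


4884 / 2 = 2442
2442 / 2 = 1221
1221 / 3 = 407
407 / 11 = 37
37 / 37 = 1
4884 = 2^2 × 3 × 11 × 37


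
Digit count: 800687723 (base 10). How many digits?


800687723 has 9 digits in base 10
floor(log10(800687723)) + 1 = floor(8.9035) + 1 = 9

9 digits (base 10)


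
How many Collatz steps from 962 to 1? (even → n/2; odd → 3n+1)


962 → 481 → 1444 → 722 → 361 → 1084 → 542 → 271 → 814 → 407 → 1222 → 611 → 1834 → 917 → 2752 → 1376 → 688 → 344 → 172 → 86 → 43 → 130 → 65 → 196 → 98 → 49 → 148 → 74 → 37 → 112 → 56 → 28 → 14 → 7 → 22 → 11 → 34 → 17 → 52 → 26 → 13 → 40 → 20 → 10 → 5 → 16 → 8 → 4 → 2 → 1
Total steps = 49

49 steps


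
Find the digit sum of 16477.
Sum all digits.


1 + 6 + 4 + 7 + 7 = 25


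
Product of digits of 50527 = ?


5 × 0 × 5 × 2 × 7 = 0


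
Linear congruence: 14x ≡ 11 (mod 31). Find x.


GCD(14, 31) = 1, unique solution
a^(-1) mod 31 = 20
x = 20 * 11 mod 31 = 3

x ≡ 3 (mod 31)


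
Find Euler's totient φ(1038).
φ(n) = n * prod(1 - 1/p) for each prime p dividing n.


1038 = 2 × 3 × 173
Prime factors: 2, 3, 173
φ(1038) = 1038 × (1-1/2) × (1-1/3) × (1-1/173)
= 1038 × 1/2 × 2/3 × 172/173 = 344

φ(1038) = 344


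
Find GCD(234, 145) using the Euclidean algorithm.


234 = 1 * 145 + 89
145 = 1 * 89 + 56
89 = 1 * 56 + 33
56 = 1 * 33 + 23
33 = 1 * 23 + 10
23 = 2 * 10 + 3
10 = 3 * 3 + 1
3 = 3 * 1 + 0
GCD = 1


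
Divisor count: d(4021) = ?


4021 = 4021^1
d(4021) = (1+1) = 2

2 divisors


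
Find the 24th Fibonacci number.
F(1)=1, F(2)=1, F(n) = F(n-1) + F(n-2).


Sequence: 1, 1, 2, 3, 5, 8, 13, 21, 34, 55, 89, 144, 233, 377, 610, 987, 1597, 2584, 4181, 6765, 10946, 17711, 28657, 46368
F(24) = 46368


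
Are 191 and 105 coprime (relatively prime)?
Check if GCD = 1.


Euclidean algorithm:
191 = 1 * 105 + 86
105 = 1 * 86 + 19
86 = 4 * 19 + 10
19 = 1 * 10 + 9
10 = 1 * 9 + 1
9 = 9 * 1 + 0
GCD(191, 105) = 1

Yes, coprime (GCD = 1)


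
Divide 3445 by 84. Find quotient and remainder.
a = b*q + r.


3445 = 84 * 41 + 1
Check: 3444 + 1 = 3445

q = 41, r = 1


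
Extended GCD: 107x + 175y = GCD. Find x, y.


Tabular extended Euclidean (each row: r = 107*s + 175*t):
r=107, s=1, t=0
r=175, s=0, t=1
q=0: r=107, s=1, t=0   [107*(1) + 175*(0) = 107]
q=1: r=68, s=-1, t=1   [107*(-1) + 175*(1) = 68]
q=1: r=39, s=2, t=-1   [107*(2) + 175*(-1) = 39]
q=1: r=29, s=-3, t=2   [107*(-3) + 175*(2) = 29]
q=1: r=10, s=5, t=-3   [107*(5) + 175*(-3) = 10]
q=2: r=9, s=-13, t=8   [107*(-13) + 175*(8) = 9]
q=1: r=1, s=18, t=-11   [107*(18) + 175*(-11) = 1]
q=9: r=0, s=-175, t=107   [107*(-175) + 175*(107) = 0]
GCD = 1; from the row with r=1: x=18, y=-11
Check: 107*(18) + 175*(-11) = 1926 - 1925 = 1

GCD = 1, x = 18, y = -11


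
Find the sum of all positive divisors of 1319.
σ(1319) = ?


Divisors of 1319: 1, 1319
Sum = 1 + 1319 = 1320

σ(1319) = 1320


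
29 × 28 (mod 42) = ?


29 × 28 = 812
812 mod 42 = 14


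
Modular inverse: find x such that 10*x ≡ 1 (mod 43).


Use the extended Euclidean algorithm on (43, 10); each row r = 43*s + 10*t:
r=43, s=1, t=0
r=10, s=0, t=1
q=4: r=3, s=1, t=-4   [43*(1) + 10*(-4) = 3]
q=3: r=1, s=-3, t=13   [43*(-3) + 10*(13) = 1]
q=3: r=0, s=10, t=-43   [43*(10) + 10*(-43) = 0]
GCD = 1 with t = 13, so 10*(13) ≡ 1 (mod 43)
Inverse = 13 mod 43 = 13
Check: 10 * 13 = 130 ≡ 1 (mod 43)

10^(-1) ≡ 13 (mod 43)


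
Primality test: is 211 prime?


Check divisors up to sqrt(211) = 14.5258
No divisors found.
211 is prime.

Yes, 211 is prime


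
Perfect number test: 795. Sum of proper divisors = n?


Proper divisors of 795: 1, 3, 5, 15, 53, 159, 265
Sum = 1 + 3 + 5 + 15 + 53 + 159 + 265 = 501

No, 795 is not perfect (501 ≠ 795)


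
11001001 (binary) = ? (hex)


11001001 (base 2) = 201 (decimal)
201 (decimal) = C9 (base 16)


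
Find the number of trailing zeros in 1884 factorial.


floor(1884/5) = 376
floor(1884/25) = 75
floor(1884/125) = 15
floor(1884/625) = 3
Total = 469

469 trailing zeros


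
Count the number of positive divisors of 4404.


4404 = 2^2 × 3^1 × 367^1
d(4404) = (2+1) × (1+1) × (1+1) = 12

12 divisors


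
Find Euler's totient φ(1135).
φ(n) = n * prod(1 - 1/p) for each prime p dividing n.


1135 = 5 × 227
Prime factors: 5, 227
φ(1135) = 1135 × (1-1/5) × (1-1/227)
= 1135 × 4/5 × 226/227 = 904

φ(1135) = 904


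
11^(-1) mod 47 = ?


Use the extended Euclidean algorithm on (47, 11); each row r = 47*s + 11*t:
r=47, s=1, t=0
r=11, s=0, t=1
q=4: r=3, s=1, t=-4   [47*(1) + 11*(-4) = 3]
q=3: r=2, s=-3, t=13   [47*(-3) + 11*(13) = 2]
q=1: r=1, s=4, t=-17   [47*(4) + 11*(-17) = 1]
q=2: r=0, s=-11, t=47   [47*(-11) + 11*(47) = 0]
GCD = 1 with t = -17, so 11*(-17) ≡ 1 (mod 47)
Inverse = -17 mod 47 = 30
Check: 11 * 30 = 330 ≡ 1 (mod 47)

11^(-1) ≡ 30 (mod 47)


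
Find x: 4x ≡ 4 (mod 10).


GCD(4, 10) = 2 divides 4
Divide: 2x ≡ 2 (mod 5)
x ≡ 1 (mod 5)


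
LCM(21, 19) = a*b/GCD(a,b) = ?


GCD(21, 19) = 1
LCM = 21*19/1 = 399/1 = 399

LCM = 399


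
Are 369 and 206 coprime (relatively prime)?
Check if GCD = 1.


Euclidean algorithm:
369 = 1 * 206 + 163
206 = 1 * 163 + 43
163 = 3 * 43 + 34
43 = 1 * 34 + 9
34 = 3 * 9 + 7
9 = 1 * 7 + 2
7 = 3 * 2 + 1
2 = 2 * 1 + 0
GCD(369, 206) = 1

Yes, coprime (GCD = 1)


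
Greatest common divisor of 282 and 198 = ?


282 = 1 * 198 + 84
198 = 2 * 84 + 30
84 = 2 * 30 + 24
30 = 1 * 24 + 6
24 = 4 * 6 + 0
GCD = 6


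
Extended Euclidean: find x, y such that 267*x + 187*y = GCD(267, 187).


Tabular extended Euclidean (each row: r = 267*s + 187*t):
r=267, s=1, t=0
r=187, s=0, t=1
q=1: r=80, s=1, t=-1   [267*(1) + 187*(-1) = 80]
q=2: r=27, s=-2, t=3   [267*(-2) + 187*(3) = 27]
q=2: r=26, s=5, t=-7   [267*(5) + 187*(-7) = 26]
q=1: r=1, s=-7, t=10   [267*(-7) + 187*(10) = 1]
q=26: r=0, s=187, t=-267   [267*(187) + 187*(-267) = 0]
GCD = 1; from the row with r=1: x=-7, y=10
Check: 267*(-7) + 187*(10) = -1869 + 1870 = 1

GCD = 1, x = -7, y = 10


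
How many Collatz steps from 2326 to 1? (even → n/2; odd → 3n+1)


2326 → 1163 → 3490 → 1745 → 5236 → 2618 → 1309 → 3928 → 1964 → 982 → 491 → 1474 → 737 → 2212 → 1106 → 553 → 1660 → 830 → 415 → 1246 → 623 → 1870 → 935 → 2806 → 1403 → 4210 → 2105 → 6316 → 3158 → 1579 → 4738 → 2369 → 7108 → 3554 → 1777 → 5332 → 2666 → 1333 → 4000 → 2000 → 1000 → 500 → 250 → 125 → 376 → 188 → 94 → 47 → 142 → 71 → 214 → 107 → 322 → 161 → 484 → 242 → 121 → 364 → 182 → 91 → 274 → 137 → 412 → 206 → 103 → 310 → 155 → 466 → 233 → 700 → 350 → 175 → 526 → 263 → 790 → 395 → 1186 → 593 → 1780 → 890 → 445 → 1336 → 668 → 334 → 167 → 502 → 251 → 754 → 377 → 1132 → 566 → 283 → 850 → 425 → 1276 → 638 → 319 → 958 → 479 → 1438 → 719 → 2158 → 1079 → 3238 → 1619 → 4858 → 2429 → 7288 → 3644 → 1822 → 911 → 2734 → 1367 → 4102 → 2051 → 6154 → 3077 → 9232 → 4616 → 2308 → 1154 → 577 → 1732 → 866 → 433 → 1300 → 650 → 325 → 976 → 488 → 244 → 122 → 61 → 184 → 92 → 46 → 23 → 70 → 35 → 106 → 53 → 160 → 80 → 40 → 20 → 10 → 5 → 16 → 8 → 4 → 2 → 1
Total steps = 151

151 steps


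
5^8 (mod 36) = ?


5^1 mod 36 = 5
5^2 mod 36 = 25
5^3 mod 36 = 17
5^4 mod 36 = 13
5^5 mod 36 = 29
5^6 mod 36 = 1
5^7 mod 36 = 5
5^8 mod 36 = 25


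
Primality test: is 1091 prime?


Check divisors up to sqrt(1091) = 33.0303
No divisors found.
1091 is prime.

Yes, 1091 is prime


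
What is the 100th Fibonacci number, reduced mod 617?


F(k) mod 617 for k=1..100:
1, 1, 2, 3, 5, 8, 13, 21, 34, 55, 89, 144, 233, 377, 610, 370, 363, 116, 479, 595, 457, 435, 275, 93, 368, 461, 212, 56, 268, 324, 592, 299, 274, 573, 230, 186, 416, 602, 401, 386, 170, 556, 109, 48, 157, 205, 362, 567, 312, 262, 574, 219, 176, 395, 571, 349, 303, 35, 338, 373, 94, 467, 561, 411, 355, 149, 504, 36, 540, 576, 499, 458, 340, 181, 521, 85, 606, 74, 63, 137, 200, 337, 537, 257, 177, 434, 611, 428, 422, 233, 38, 271, 309, 580, 272, 235, 507, 125, 15, 140
F(100) mod 617 = 140


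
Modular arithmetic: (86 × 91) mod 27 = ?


86 × 91 = 7826
7826 mod 27 = 23


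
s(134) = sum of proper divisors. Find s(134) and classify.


Proper divisors: 1, 2, 67
Sum = 1 + 2 + 67 = 70
70 < 134 → deficient

s(134) = 70 (deficient)


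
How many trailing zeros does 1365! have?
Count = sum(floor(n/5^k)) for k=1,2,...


floor(1365/5) = 273
floor(1365/25) = 54
floor(1365/125) = 10
floor(1365/625) = 2
Total = 339

339 trailing zeros


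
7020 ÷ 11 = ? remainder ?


7020 = 11 * 638 + 2
Check: 7018 + 2 = 7020

q = 638, r = 2


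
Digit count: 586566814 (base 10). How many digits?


586566814 has 9 digits in base 10
floor(log10(586566814)) + 1 = floor(8.7683) + 1 = 9

9 digits (base 10)


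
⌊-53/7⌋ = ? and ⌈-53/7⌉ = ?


-53/7 = -7.5714
floor = -8
ceil = -7

floor = -8, ceil = -7


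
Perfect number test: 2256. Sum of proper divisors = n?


Proper divisors of 2256: 1, 2, 3, 4, 6, 8, 12, 16, 24, 47, 48, 94, 141, 188, 282, 376, 564, 752, 1128
Sum = 1 + 2 + 3 + 4 + 6 + 8 + 12 + 16 + 24 + 47 + 48 + 94 + 141 + 188 + 282 + 376 + 564 + 752 + 1128 = 3696

No, 2256 is not perfect (3696 ≠ 2256)


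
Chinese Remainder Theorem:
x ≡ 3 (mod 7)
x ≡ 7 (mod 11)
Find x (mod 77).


M = 7*11 = 77
M1 = M/7 = 11, M2 = M/11 = 7
M1^(-1) mod 7 = 2, M2^(-1) mod 11 = 8
x = 3*11*2 + 7*7*8 = 458
458 mod 77 = 73
Check: 73 mod 7 = 3 ✓, 73 mod 11 = 7 ✓

x ≡ 73 (mod 77)


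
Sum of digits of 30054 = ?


3 + 0 + 0 + 5 + 4 = 12


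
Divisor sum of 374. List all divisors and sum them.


Divisors of 374: 1, 2, 11, 17, 22, 34, 187, 374
Sum = 1 + 2 + 11 + 17 + 22 + 34 + 187 + 374 = 648

σ(374) = 648


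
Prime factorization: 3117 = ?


3117 / 3 = 1039
1039 / 1039 = 1
3117 = 3 × 1039


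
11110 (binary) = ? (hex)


11110 (base 2) = 30 (decimal)
30 (decimal) = 1E (base 16)


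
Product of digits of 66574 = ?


6 × 6 × 5 × 7 × 4 = 5040


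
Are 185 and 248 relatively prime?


Euclidean algorithm:
248 = 1 * 185 + 63
185 = 2 * 63 + 59
63 = 1 * 59 + 4
59 = 14 * 4 + 3
4 = 1 * 3 + 1
3 = 3 * 1 + 0
GCD(185, 248) = 1

Yes, coprime (GCD = 1)


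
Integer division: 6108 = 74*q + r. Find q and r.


6108 = 74 * 82 + 40
Check: 6068 + 40 = 6108

q = 82, r = 40


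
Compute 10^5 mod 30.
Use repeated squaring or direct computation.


10^1 mod 30 = 10
10^2 mod 30 = 10
10^3 mod 30 = 10
10^4 mod 30 = 10
10^5 mod 30 = 10


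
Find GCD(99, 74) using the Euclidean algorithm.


99 = 1 * 74 + 25
74 = 2 * 25 + 24
25 = 1 * 24 + 1
24 = 24 * 1 + 0
GCD = 1


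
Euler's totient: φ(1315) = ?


1315 = 5 × 263
Prime factors: 5, 263
φ(1315) = 1315 × (1-1/5) × (1-1/263)
= 1315 × 4/5 × 262/263 = 1048

φ(1315) = 1048


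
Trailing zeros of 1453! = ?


floor(1453/5) = 290
floor(1453/25) = 58
floor(1453/125) = 11
floor(1453/625) = 2
Total = 361

361 trailing zeros


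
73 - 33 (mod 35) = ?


73 - 33 = 40
40 mod 35 = 5


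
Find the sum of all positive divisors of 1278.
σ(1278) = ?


Divisors of 1278: 1, 2, 3, 6, 9, 18, 71, 142, 213, 426, 639, 1278
Sum = 1 + 2 + 3 + 6 + 9 + 18 + 71 + 142 + 213 + 426 + 639 + 1278 = 2808

σ(1278) = 2808


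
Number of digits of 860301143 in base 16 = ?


860301143 in base 16 = 33472757
Number of digits = 8

8 digits (base 16)


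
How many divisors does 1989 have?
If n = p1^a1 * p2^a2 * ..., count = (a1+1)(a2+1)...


1989 = 3^2 × 13^1 × 17^1
d(1989) = (2+1) × (1+1) × (1+1) = 12

12 divisors


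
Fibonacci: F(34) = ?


Sequence: 1, 1, 2, 3, 5, 8, 13, 21, 34, 55, 89, 144, 233, 377, 610, 987, 1597, 2584, 4181, 6765, 10946, 17711, 28657, 46368, 75025, 121393, 196418, 317811, 514229, 832040, 1346269, 2178309, 3524578, 5702887
F(34) = 5702887


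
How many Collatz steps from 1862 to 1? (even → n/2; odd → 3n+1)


1862 → 931 → 2794 → 1397 → 4192 → 2096 → 1048 → 524 → 262 → 131 → 394 → 197 → 592 → 296 → 148 → 74 → 37 → 112 → 56 → 28 → 14 → 7 → 22 → 11 → 34 → 17 → 52 → 26 → 13 → 40 → 20 → 10 → 5 → 16 → 8 → 4 → 2 → 1
Total steps = 37

37 steps


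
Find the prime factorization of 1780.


1780 / 2 = 890
890 / 2 = 445
445 / 5 = 89
89 / 89 = 1
1780 = 2^2 × 5 × 89


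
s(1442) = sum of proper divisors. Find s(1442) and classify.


Proper divisors: 1, 2, 7, 14, 103, 206, 721
Sum = 1 + 2 + 7 + 14 + 103 + 206 + 721 = 1054
1054 < 1442 → deficient

s(1442) = 1054 (deficient)


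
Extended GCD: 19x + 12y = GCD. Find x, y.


Tabular extended Euclidean (each row: r = 19*s + 12*t):
r=19, s=1, t=0
r=12, s=0, t=1
q=1: r=7, s=1, t=-1   [19*(1) + 12*(-1) = 7]
q=1: r=5, s=-1, t=2   [19*(-1) + 12*(2) = 5]
q=1: r=2, s=2, t=-3   [19*(2) + 12*(-3) = 2]
q=2: r=1, s=-5, t=8   [19*(-5) + 12*(8) = 1]
q=2: r=0, s=12, t=-19   [19*(12) + 12*(-19) = 0]
GCD = 1; from the row with r=1: x=-5, y=8
Check: 19*(-5) + 12*(8) = -95 + 96 = 1

GCD = 1, x = -5, y = 8


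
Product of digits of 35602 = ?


3 × 5 × 6 × 0 × 2 = 0


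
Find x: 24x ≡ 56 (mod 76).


GCD(24, 76) = 4 divides 56
Divide: 6x ≡ 14 (mod 19)
x ≡ 15 (mod 19)


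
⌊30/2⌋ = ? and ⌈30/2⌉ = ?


30/2 = 15.0000
floor = 15
ceil = 15

floor = 15, ceil = 15


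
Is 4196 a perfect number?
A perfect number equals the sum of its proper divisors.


Proper divisors of 4196: 1, 2, 4, 1049, 2098
Sum = 1 + 2 + 4 + 1049 + 2098 = 3154

No, 4196 is not perfect (3154 ≠ 4196)


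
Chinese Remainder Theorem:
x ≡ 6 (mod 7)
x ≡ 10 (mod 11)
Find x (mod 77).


M = 7*11 = 77
M1 = M/7 = 11, M2 = M/11 = 7
M1^(-1) mod 7 = 2, M2^(-1) mod 11 = 8
x = 6*11*2 + 10*7*8 = 692
692 mod 77 = 76
Check: 76 mod 7 = 6 ✓, 76 mod 11 = 10 ✓

x ≡ 76 (mod 77)


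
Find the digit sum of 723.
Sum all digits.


7 + 2 + 3 = 12


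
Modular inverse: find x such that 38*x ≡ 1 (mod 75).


Use the extended Euclidean algorithm on (75, 38); each row r = 75*s + 38*t:
r=75, s=1, t=0
r=38, s=0, t=1
q=1: r=37, s=1, t=-1   [75*(1) + 38*(-1) = 37]
q=1: r=1, s=-1, t=2   [75*(-1) + 38*(2) = 1]
q=37: r=0, s=38, t=-75   [75*(38) + 38*(-75) = 0]
GCD = 1 with t = 2, so 38*(2) ≡ 1 (mod 75)
Inverse = 2 mod 75 = 2
Check: 38 * 2 = 76 ≡ 1 (mod 75)

38^(-1) ≡ 2 (mod 75)


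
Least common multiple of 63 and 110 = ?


GCD(63, 110) = 1
LCM = 63*110/1 = 6930/1 = 6930

LCM = 6930


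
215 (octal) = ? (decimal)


215 (base 8) = 141 (decimal)
141 (decimal) = 141 (base 10)


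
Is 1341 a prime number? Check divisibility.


1341 / 3 = 447 (exact division)
1341 is NOT prime.

No, 1341 is not prime


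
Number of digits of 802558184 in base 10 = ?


802558184 has 9 digits in base 10
floor(log10(802558184)) + 1 = floor(8.9045) + 1 = 9

9 digits (base 10)


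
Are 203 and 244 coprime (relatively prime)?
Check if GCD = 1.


Euclidean algorithm:
244 = 1 * 203 + 41
203 = 4 * 41 + 39
41 = 1 * 39 + 2
39 = 19 * 2 + 1
2 = 2 * 1 + 0
GCD(203, 244) = 1

Yes, coprime (GCD = 1)


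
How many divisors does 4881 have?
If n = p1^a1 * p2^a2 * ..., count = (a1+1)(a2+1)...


4881 = 3^1 × 1627^1
d(4881) = (1+1) × (1+1) = 4

4 divisors


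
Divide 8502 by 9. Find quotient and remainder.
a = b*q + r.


8502 = 9 * 944 + 6
Check: 8496 + 6 = 8502

q = 944, r = 6


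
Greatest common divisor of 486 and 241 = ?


486 = 2 * 241 + 4
241 = 60 * 4 + 1
4 = 4 * 1 + 0
GCD = 1


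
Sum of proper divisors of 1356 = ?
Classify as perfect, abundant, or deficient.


Proper divisors: 1, 2, 3, 4, 6, 12, 113, 226, 339, 452, 678
Sum = 1 + 2 + 3 + 4 + 6 + 12 + 113 + 226 + 339 + 452 + 678 = 1836
1836 > 1356 → abundant

s(1356) = 1836 (abundant)


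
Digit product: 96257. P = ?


9 × 6 × 2 × 5 × 7 = 3780


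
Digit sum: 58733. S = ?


5 + 8 + 7 + 3 + 3 = 26


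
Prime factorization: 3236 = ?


3236 / 2 = 1618
1618 / 2 = 809
809 / 809 = 1
3236 = 2^2 × 809


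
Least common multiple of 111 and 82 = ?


GCD(111, 82) = 1
LCM = 111*82/1 = 9102/1 = 9102

LCM = 9102


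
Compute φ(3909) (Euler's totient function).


3909 = 3 × 1303
Prime factors: 3, 1303
φ(3909) = 3909 × (1-1/3) × (1-1/1303)
= 3909 × 2/3 × 1302/1303 = 2604

φ(3909) = 2604


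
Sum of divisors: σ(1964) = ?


Divisors of 1964: 1, 2, 4, 491, 982, 1964
Sum = 1 + 2 + 4 + 491 + 982 + 1964 = 3444

σ(1964) = 3444


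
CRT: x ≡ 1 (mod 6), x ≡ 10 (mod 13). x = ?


M = 6*13 = 78
M1 = M/6 = 13, M2 = M/13 = 6
M1^(-1) mod 6 = 1, M2^(-1) mod 13 = 11
x = 1*13*1 + 10*6*11 = 673
673 mod 78 = 49
Check: 49 mod 6 = 1 ✓, 49 mod 13 = 10 ✓

x ≡ 49 (mod 78)


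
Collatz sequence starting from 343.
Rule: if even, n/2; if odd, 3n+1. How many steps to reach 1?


343 → 1030 → 515 → 1546 → 773 → 2320 → 1160 → 580 → 290 → 145 → 436 → 218 → 109 → 328 → 164 → 82 → 41 → 124 → 62 → 31 → 94 → 47 → 142 → 71 → 214 → 107 → 322 → 161 → 484 → 242 → 121 → 364 → 182 → 91 → 274 → 137 → 412 → 206 → 103 → 310 → 155 → 466 → 233 → 700 → 350 → 175 → 526 → 263 → 790 → 395 → 1186 → 593 → 1780 → 890 → 445 → 1336 → 668 → 334 → 167 → 502 → 251 → 754 → 377 → 1132 → 566 → 283 → 850 → 425 → 1276 → 638 → 319 → 958 → 479 → 1438 → 719 → 2158 → 1079 → 3238 → 1619 → 4858 → 2429 → 7288 → 3644 → 1822 → 911 → 2734 → 1367 → 4102 → 2051 → 6154 → 3077 → 9232 → 4616 → 2308 → 1154 → 577 → 1732 → 866 → 433 → 1300 → 650 → 325 → 976 → 488 → 244 → 122 → 61 → 184 → 92 → 46 → 23 → 70 → 35 → 106 → 53 → 160 → 80 → 40 → 20 → 10 → 5 → 16 → 8 → 4 → 2 → 1
Total steps = 125

125 steps


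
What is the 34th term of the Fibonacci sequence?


Sequence: 1, 1, 2, 3, 5, 8, 13, 21, 34, 55, 89, 144, 233, 377, 610, 987, 1597, 2584, 4181, 6765, 10946, 17711, 28657, 46368, 75025, 121393, 196418, 317811, 514229, 832040, 1346269, 2178309, 3524578, 5702887
F(34) = 5702887


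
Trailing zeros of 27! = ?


floor(27/5) = 5
floor(27/25) = 1
Total = 6

6 trailing zeros


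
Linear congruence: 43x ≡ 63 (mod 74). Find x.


GCD(43, 74) = 1, unique solution
a^(-1) mod 74 = 31
x = 31 * 63 mod 74 = 29

x ≡ 29 (mod 74)


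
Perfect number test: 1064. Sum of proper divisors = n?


Proper divisors of 1064: 1, 2, 4, 7, 8, 14, 19, 28, 38, 56, 76, 133, 152, 266, 532
Sum = 1 + 2 + 4 + 7 + 8 + 14 + 19 + 28 + 38 + 56 + 76 + 133 + 152 + 266 + 532 = 1336

No, 1064 is not perfect (1336 ≠ 1064)


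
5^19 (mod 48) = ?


5^1 mod 48 = 5
5^2 mod 48 = 25
5^3 mod 48 = 29
5^4 mod 48 = 1
5^5 mod 48 = 5
5^6 mod 48 = 25
5^7 mod 48 = 29
5^8 mod 48 = 1
5^9 mod 48 = 5
5^10 mod 48 = 25
5^11 mod 48 = 29
5^12 mod 48 = 1
5^13 mod 48 = 5
5^14 mod 48 = 25
5^15 mod 48 = 29
5^16 mod 48 = 1
5^17 mod 48 = 5
5^18 mod 48 = 25
5^19 mod 48 = 29


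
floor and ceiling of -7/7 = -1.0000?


-7/7 = -1.0000
floor = -1
ceil = -1

floor = -1, ceil = -1


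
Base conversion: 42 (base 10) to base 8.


42 (base 10) = 42 (decimal)
42 (decimal) = 52 (base 8)


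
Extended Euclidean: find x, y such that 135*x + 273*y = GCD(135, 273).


Tabular extended Euclidean (each row: r = 135*s + 273*t):
r=135, s=1, t=0
r=273, s=0, t=1
q=0: r=135, s=1, t=0   [135*(1) + 273*(0) = 135]
q=2: r=3, s=-2, t=1   [135*(-2) + 273*(1) = 3]
q=45: r=0, s=91, t=-45   [135*(91) + 273*(-45) = 0]
GCD = 3; from the row with r=3: x=-2, y=1
Check: 135*(-2) + 273*(1) = -270 + 273 = 3

GCD = 3, x = -2, y = 1


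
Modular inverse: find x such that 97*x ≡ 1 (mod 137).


Use the extended Euclidean algorithm on (137, 97); each row r = 137*s + 97*t:
r=137, s=1, t=0
r=97, s=0, t=1
q=1: r=40, s=1, t=-1   [137*(1) + 97*(-1) = 40]
q=2: r=17, s=-2, t=3   [137*(-2) + 97*(3) = 17]
q=2: r=6, s=5, t=-7   [137*(5) + 97*(-7) = 6]
q=2: r=5, s=-12, t=17   [137*(-12) + 97*(17) = 5]
q=1: r=1, s=17, t=-24   [137*(17) + 97*(-24) = 1]
q=5: r=0, s=-97, t=137   [137*(-97) + 97*(137) = 0]
GCD = 1 with t = -24, so 97*(-24) ≡ 1 (mod 137)
Inverse = -24 mod 137 = 113
Check: 97 * 113 = 10961 ≡ 1 (mod 137)

97^(-1) ≡ 113 (mod 137)


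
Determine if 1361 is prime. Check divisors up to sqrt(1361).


Check divisors up to sqrt(1361) = 36.8917
No divisors found.
1361 is prime.

Yes, 1361 is prime


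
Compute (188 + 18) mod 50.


188 + 18 = 206
206 mod 50 = 6


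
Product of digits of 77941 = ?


7 × 7 × 9 × 4 × 1 = 1764


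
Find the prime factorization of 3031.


3031 / 7 = 433
433 / 433 = 1
3031 = 7 × 433


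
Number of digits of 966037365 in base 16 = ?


966037365 in base 16 = 39948F75
Number of digits = 8

8 digits (base 16)


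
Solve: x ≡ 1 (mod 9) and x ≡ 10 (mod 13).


M = 9*13 = 117
M1 = M/9 = 13, M2 = M/13 = 9
M1^(-1) mod 9 = 7, M2^(-1) mod 13 = 3
x = 1*13*7 + 10*9*3 = 361
361 mod 117 = 10
Check: 10 mod 9 = 1 ✓, 10 mod 13 = 10 ✓

x ≡ 10 (mod 117)


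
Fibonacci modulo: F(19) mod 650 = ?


F(k) mod 650 for k=1..19:
1, 1, 2, 3, 5, 8, 13, 21, 34, 55, 89, 144, 233, 377, 610, 337, 297, 634, 281
F(19) mod 650 = 281


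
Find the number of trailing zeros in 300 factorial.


floor(300/5) = 60
floor(300/25) = 12
floor(300/125) = 2
Total = 74

74 trailing zeros


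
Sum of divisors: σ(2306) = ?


Divisors of 2306: 1, 2, 1153, 2306
Sum = 1 + 2 + 1153 + 2306 = 3462

σ(2306) = 3462


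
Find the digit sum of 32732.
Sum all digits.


3 + 2 + 7 + 3 + 2 = 17


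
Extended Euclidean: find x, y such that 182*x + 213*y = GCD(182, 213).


Tabular extended Euclidean (each row: r = 182*s + 213*t):
r=182, s=1, t=0
r=213, s=0, t=1
q=0: r=182, s=1, t=0   [182*(1) + 213*(0) = 182]
q=1: r=31, s=-1, t=1   [182*(-1) + 213*(1) = 31]
q=5: r=27, s=6, t=-5   [182*(6) + 213*(-5) = 27]
q=1: r=4, s=-7, t=6   [182*(-7) + 213*(6) = 4]
q=6: r=3, s=48, t=-41   [182*(48) + 213*(-41) = 3]
q=1: r=1, s=-55, t=47   [182*(-55) + 213*(47) = 1]
q=3: r=0, s=213, t=-182   [182*(213) + 213*(-182) = 0]
GCD = 1; from the row with r=1: x=-55, y=47
Check: 182*(-55) + 213*(47) = -10010 + 10011 = 1

GCD = 1, x = -55, y = 47


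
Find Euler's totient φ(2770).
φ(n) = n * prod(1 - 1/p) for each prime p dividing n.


2770 = 2 × 5 × 277
Prime factors: 2, 5, 277
φ(2770) = 2770 × (1-1/2) × (1-1/5) × (1-1/277)
= 2770 × 1/2 × 4/5 × 276/277 = 1104

φ(2770) = 1104


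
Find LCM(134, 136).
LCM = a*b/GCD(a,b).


GCD(134, 136) = 2
LCM = 134*136/2 = 18224/2 = 9112

LCM = 9112


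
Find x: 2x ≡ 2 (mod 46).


GCD(2, 46) = 2 divides 2
Divide: 1x ≡ 1 (mod 23)
x ≡ 1 (mod 23)


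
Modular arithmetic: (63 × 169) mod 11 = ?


63 × 169 = 10647
10647 mod 11 = 10


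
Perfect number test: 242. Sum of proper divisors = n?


Proper divisors of 242: 1, 2, 11, 22, 121
Sum = 1 + 2 + 11 + 22 + 121 = 157

No, 242 is not perfect (157 ≠ 242)


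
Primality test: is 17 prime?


Check divisors up to sqrt(17) = 4.1231
No divisors found.
17 is prime.

Yes, 17 is prime


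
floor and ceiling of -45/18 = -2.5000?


-45/18 = -2.5000
floor = -3
ceil = -2

floor = -3, ceil = -2


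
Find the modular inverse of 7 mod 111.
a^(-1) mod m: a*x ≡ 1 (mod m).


Use the extended Euclidean algorithm on (111, 7); each row r = 111*s + 7*t:
r=111, s=1, t=0
r=7, s=0, t=1
q=15: r=6, s=1, t=-15   [111*(1) + 7*(-15) = 6]
q=1: r=1, s=-1, t=16   [111*(-1) + 7*(16) = 1]
q=6: r=0, s=7, t=-111   [111*(7) + 7*(-111) = 0]
GCD = 1 with t = 16, so 7*(16) ≡ 1 (mod 111)
Inverse = 16 mod 111 = 16
Check: 7 * 16 = 112 ≡ 1 (mod 111)

7^(-1) ≡ 16 (mod 111)


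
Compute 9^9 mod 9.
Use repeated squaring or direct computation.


9^1 mod 9 = 0
9^2 mod 9 = 0
9^3 mod 9 = 0
9^4 mod 9 = 0
9^5 mod 9 = 0
9^6 mod 9 = 0
9^7 mod 9 = 0
9^8 mod 9 = 0
9^9 mod 9 = 0


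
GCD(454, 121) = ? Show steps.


454 = 3 * 121 + 91
121 = 1 * 91 + 30
91 = 3 * 30 + 1
30 = 30 * 1 + 0
GCD = 1


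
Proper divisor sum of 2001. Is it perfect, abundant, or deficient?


Proper divisors: 1, 3, 23, 29, 69, 87, 667
Sum = 1 + 3 + 23 + 29 + 69 + 87 + 667 = 879
879 < 2001 → deficient

s(2001) = 879 (deficient)


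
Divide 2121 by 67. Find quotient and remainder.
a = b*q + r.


2121 = 67 * 31 + 44
Check: 2077 + 44 = 2121

q = 31, r = 44


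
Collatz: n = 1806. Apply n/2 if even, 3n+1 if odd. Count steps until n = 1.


1806 → 903 → 2710 → 1355 → 4066 → 2033 → 6100 → 3050 → 1525 → 4576 → 2288 → 1144 → 572 → 286 → 143 → 430 → 215 → 646 → 323 → 970 → 485 → 1456 → 728 → 364 → 182 → 91 → 274 → 137 → 412 → 206 → 103 → 310 → 155 → 466 → 233 → 700 → 350 → 175 → 526 → 263 → 790 → 395 → 1186 → 593 → 1780 → 890 → 445 → 1336 → 668 → 334 → 167 → 502 → 251 → 754 → 377 → 1132 → 566 → 283 → 850 → 425 → 1276 → 638 → 319 → 958 → 479 → 1438 → 719 → 2158 → 1079 → 3238 → 1619 → 4858 → 2429 → 7288 → 3644 → 1822 → 911 → 2734 → 1367 → 4102 → 2051 → 6154 → 3077 → 9232 → 4616 → 2308 → 1154 → 577 → 1732 → 866 → 433 → 1300 → 650 → 325 → 976 → 488 → 244 → 122 → 61 → 184 → 92 → 46 → 23 → 70 → 35 → 106 → 53 → 160 → 80 → 40 → 20 → 10 → 5 → 16 → 8 → 4 → 2 → 1
Total steps = 117

117 steps
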